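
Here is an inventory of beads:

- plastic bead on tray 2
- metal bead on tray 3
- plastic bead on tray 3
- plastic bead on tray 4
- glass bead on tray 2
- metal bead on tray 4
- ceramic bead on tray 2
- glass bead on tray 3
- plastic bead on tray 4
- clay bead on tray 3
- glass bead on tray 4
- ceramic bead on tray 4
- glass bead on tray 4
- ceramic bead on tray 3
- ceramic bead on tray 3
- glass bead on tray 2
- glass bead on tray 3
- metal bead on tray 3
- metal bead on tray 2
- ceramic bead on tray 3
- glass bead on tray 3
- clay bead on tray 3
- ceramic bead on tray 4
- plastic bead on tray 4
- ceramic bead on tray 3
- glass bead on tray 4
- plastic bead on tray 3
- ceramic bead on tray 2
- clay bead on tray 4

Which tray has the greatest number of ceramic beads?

tray 3

Counts by tray (restricted to ceramic beads): tray 3→4, tray 4→2, tray 2→2.
The maximum is 4, held uniquely by tray 3.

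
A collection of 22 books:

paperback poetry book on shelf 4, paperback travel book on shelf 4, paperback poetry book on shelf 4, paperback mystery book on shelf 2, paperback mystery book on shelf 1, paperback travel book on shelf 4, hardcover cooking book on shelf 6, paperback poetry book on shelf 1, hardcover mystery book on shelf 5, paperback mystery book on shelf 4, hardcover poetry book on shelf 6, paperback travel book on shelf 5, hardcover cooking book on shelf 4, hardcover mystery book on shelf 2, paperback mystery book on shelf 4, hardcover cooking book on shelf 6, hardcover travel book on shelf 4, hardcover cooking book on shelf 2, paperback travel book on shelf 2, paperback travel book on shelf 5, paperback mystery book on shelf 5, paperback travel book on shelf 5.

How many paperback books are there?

14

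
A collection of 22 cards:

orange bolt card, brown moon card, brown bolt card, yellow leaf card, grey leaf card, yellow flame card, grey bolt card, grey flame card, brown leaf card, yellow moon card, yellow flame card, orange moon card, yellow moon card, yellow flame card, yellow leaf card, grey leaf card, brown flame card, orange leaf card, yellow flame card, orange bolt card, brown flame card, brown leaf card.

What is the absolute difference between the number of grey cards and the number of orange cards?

grey cards: 4. orange cards: 4.
|4 − 4| = 4 − 4 = 0.

0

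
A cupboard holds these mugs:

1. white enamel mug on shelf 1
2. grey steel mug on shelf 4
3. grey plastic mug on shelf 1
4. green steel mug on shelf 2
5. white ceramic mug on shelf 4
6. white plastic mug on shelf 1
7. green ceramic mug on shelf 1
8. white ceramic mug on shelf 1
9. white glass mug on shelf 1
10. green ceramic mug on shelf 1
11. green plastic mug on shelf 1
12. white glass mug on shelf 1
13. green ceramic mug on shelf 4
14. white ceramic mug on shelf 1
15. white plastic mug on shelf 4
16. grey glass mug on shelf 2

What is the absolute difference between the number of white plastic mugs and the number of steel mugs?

white plastic mugs: 2. steel mugs: 2.
|2 − 2| = 2 − 2 = 0.

0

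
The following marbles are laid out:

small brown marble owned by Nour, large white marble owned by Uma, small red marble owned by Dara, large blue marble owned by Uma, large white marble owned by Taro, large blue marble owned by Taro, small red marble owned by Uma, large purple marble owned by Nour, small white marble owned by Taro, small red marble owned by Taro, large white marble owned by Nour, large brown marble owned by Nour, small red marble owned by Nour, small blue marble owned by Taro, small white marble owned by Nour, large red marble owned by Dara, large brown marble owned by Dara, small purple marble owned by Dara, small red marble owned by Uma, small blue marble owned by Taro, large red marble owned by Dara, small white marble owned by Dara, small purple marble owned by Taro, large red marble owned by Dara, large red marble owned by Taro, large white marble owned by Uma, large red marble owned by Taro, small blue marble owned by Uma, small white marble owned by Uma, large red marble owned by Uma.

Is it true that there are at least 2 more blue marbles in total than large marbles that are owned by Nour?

|blue marbles| = 5.
|large marbles owned by Nour| = 3.
The claim requires 5 − 3 = 2 ≥ 2, which holds.

True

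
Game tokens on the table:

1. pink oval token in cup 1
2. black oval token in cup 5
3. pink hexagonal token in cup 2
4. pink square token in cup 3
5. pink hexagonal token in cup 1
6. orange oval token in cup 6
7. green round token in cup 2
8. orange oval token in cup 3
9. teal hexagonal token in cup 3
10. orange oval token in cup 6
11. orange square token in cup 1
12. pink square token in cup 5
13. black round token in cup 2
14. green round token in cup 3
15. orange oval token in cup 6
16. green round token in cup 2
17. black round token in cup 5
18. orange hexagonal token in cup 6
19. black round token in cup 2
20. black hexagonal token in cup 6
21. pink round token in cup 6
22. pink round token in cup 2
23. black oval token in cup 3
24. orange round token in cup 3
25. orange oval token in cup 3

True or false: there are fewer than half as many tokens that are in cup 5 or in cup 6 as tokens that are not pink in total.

There are 9 tokens in cup 5 or in cup 6.
There are 18 tokens that are not pink.
The claim requires 2 × 9 = 18 < 18, which does not hold.

False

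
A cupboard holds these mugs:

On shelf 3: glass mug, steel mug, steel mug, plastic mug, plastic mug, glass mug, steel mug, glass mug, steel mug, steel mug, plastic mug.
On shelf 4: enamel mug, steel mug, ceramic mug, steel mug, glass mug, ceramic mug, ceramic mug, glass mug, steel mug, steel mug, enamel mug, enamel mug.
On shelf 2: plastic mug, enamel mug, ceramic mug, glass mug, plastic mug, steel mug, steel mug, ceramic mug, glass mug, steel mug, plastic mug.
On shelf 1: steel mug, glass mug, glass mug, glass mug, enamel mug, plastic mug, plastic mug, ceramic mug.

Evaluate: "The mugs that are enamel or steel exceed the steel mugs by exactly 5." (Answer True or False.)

There are 18 mugs that are enamel or steel.
There are 13 steel mugs.
The claim requires 18 − 13 (= 5) to equal 5, which holds.

True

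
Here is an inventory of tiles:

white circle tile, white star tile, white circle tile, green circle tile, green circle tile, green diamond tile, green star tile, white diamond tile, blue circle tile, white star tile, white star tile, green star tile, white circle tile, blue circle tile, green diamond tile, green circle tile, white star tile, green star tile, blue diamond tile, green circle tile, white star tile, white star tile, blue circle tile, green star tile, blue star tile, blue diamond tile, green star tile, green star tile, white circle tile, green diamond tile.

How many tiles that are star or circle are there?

circle: 11; star: 13; together 11 + 13 = 24.

24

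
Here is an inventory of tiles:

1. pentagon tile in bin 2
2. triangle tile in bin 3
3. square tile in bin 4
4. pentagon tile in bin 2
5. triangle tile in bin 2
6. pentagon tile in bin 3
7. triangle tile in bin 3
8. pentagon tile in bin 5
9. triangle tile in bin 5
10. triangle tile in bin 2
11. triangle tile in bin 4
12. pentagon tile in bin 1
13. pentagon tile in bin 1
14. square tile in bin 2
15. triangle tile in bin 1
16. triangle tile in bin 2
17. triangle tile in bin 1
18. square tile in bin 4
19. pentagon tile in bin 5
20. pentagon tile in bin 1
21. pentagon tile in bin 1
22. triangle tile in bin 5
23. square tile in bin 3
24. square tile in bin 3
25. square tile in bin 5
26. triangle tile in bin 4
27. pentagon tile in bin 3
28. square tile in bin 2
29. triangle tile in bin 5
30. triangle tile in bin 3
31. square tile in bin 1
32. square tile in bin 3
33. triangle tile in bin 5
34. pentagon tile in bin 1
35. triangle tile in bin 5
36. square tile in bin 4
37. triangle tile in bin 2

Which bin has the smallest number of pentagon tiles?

bin 4

Counts by bin (restricted to pentagon tiles): bin 1→5, bin 3→2, bin 5→2, bin 2→2, bin 4→0.
The minimum is 0, held uniquely by bin 4.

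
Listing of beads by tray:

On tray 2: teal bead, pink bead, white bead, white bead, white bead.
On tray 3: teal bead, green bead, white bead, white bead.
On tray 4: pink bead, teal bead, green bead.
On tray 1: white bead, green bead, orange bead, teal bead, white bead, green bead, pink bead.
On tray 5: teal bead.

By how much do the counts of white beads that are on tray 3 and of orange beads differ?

white beads on tray 3: 2. orange beads: 1.
|2 − 1| = 2 − 1 = 1.

1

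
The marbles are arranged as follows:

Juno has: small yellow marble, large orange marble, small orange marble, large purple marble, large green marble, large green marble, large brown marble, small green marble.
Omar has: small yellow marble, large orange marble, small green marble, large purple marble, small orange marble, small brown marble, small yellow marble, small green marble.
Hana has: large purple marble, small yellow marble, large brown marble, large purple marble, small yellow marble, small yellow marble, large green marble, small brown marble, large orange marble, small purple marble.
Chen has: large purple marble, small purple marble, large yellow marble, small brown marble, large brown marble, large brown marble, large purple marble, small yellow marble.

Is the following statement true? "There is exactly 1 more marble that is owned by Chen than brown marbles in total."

marbles owned by Chen: 8.
brown marbles: 7.
The claim requires 8 − 7 (= 1) to equal 1, which holds.

True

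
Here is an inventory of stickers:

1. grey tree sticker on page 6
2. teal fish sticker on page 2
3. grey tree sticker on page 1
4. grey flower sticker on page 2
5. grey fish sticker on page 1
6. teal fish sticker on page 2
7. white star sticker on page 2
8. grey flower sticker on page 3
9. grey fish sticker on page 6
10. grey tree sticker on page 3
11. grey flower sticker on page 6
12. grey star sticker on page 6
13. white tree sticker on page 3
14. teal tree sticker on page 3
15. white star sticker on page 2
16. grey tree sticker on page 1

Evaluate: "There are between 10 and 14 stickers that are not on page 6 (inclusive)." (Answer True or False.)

True

|stickers that are not on page 6| = 12.
The claim requires 10 ≤ 12 ≤ 14, which holds.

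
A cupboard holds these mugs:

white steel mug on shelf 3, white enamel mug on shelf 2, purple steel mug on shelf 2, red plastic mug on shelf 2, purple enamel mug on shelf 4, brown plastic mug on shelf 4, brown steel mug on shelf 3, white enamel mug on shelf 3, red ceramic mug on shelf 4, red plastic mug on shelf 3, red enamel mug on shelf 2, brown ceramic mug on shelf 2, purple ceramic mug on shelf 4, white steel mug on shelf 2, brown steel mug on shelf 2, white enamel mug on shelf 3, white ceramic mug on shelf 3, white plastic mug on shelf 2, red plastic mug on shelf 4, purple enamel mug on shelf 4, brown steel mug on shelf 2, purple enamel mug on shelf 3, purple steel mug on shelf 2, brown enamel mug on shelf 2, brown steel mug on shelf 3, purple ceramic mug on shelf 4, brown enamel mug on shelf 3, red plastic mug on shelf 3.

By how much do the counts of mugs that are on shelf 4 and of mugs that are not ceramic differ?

mugs on shelf 4: 7. mugs that are not ceramic: 23.
|7 − 23| = 23 − 7 = 16.

16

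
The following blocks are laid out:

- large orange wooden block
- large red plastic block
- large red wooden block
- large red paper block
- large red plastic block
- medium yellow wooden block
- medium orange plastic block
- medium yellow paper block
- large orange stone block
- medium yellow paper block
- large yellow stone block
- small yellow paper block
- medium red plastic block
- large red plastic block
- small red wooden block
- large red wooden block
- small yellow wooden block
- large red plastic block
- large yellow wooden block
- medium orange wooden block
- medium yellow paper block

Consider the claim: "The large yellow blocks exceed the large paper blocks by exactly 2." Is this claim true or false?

There are 2 large yellow blocks.
There is 1 large paper block.
The claim requires 2 − 1 (= 1) to equal 2, which does not hold.

False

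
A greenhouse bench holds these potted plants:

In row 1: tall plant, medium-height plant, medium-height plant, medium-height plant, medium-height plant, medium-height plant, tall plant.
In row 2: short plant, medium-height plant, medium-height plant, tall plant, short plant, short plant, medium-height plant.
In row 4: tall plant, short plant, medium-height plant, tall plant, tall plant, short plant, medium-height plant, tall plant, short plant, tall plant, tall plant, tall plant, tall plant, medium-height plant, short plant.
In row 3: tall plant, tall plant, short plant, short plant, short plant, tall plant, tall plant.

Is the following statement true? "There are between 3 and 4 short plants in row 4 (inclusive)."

True

|short plants in row 4| = 4.
The claim requires 3 ≤ 4 ≤ 4, which holds.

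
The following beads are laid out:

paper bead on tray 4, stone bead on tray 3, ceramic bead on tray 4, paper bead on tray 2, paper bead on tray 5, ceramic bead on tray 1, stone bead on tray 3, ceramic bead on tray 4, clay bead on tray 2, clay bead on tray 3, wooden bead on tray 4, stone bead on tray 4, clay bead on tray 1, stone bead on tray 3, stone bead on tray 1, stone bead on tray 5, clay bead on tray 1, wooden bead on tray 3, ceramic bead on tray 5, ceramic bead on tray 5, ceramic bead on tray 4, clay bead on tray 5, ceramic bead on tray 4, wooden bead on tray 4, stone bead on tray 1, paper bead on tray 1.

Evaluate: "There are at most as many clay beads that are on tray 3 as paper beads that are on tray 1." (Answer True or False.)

There is 1 clay bead on tray 3.
There is 1 paper bead on tray 1.
The claim requires 1 ≤ 1, which holds.

True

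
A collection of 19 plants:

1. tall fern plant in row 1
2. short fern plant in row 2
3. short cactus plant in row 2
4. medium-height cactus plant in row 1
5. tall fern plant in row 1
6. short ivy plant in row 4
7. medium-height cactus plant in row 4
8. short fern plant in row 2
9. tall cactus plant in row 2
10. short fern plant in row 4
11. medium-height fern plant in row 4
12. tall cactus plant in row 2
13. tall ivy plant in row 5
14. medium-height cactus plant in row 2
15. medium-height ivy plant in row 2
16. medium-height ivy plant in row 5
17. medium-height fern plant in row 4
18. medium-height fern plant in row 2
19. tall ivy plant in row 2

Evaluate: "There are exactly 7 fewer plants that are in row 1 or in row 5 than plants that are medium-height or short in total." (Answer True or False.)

False

There are 5 plants in row 1 or in row 5.
There are 13 plants that are medium-height or short.
The claim requires 13 − 5 (= 8) to equal 7, which does not hold.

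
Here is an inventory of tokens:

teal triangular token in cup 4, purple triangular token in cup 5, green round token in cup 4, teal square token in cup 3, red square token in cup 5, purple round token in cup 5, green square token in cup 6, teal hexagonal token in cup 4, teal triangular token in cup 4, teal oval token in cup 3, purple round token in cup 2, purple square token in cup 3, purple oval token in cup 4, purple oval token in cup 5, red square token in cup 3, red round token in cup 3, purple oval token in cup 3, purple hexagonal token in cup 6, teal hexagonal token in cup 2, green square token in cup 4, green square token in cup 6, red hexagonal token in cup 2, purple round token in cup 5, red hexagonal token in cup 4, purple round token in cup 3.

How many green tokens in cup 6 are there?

2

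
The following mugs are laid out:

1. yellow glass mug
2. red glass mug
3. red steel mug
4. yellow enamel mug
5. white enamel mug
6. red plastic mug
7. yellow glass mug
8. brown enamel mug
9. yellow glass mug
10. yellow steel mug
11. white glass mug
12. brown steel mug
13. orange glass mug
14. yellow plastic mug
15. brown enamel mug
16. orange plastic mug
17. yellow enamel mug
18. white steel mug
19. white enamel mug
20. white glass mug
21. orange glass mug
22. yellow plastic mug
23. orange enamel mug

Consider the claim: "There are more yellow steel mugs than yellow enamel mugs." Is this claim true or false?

|yellow steel mugs| = 1.
|yellow enamel mugs| = 2.
The claim requires 1 > 2, which does not hold.

False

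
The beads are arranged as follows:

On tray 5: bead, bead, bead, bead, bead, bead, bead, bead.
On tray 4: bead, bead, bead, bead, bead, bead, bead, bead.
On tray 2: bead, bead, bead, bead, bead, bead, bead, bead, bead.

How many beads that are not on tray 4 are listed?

Total beads: 25; with the excluded value: 8; remaining 25 − 8 = 17.

17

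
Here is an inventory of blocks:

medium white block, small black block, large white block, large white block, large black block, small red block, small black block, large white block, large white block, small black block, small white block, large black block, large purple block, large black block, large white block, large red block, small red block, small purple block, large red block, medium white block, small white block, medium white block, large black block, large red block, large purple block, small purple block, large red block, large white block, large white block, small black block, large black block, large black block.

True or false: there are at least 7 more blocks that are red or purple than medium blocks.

There are 10 blocks that are red or purple.
There are 3 medium blocks.
The claim requires 10 − 3 = 7 ≥ 7, which holds.

True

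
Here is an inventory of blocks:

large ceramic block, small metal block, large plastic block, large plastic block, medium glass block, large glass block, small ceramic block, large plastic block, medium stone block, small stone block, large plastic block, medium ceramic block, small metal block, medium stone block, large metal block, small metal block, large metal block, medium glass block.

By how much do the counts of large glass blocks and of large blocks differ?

7

large glass blocks: 1. large blocks: 8.
|1 − 8| = 8 − 1 = 7.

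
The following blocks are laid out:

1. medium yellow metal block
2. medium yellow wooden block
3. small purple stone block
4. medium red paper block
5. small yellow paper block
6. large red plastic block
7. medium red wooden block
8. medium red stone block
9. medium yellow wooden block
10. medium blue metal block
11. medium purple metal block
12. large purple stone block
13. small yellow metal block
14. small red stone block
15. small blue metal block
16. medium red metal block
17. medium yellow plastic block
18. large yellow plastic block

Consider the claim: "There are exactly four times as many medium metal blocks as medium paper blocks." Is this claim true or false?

There are 4 medium metal blocks.
There is 1 medium paper block.
The claim requires 4 = 4 × 1 = 4, which holds.

True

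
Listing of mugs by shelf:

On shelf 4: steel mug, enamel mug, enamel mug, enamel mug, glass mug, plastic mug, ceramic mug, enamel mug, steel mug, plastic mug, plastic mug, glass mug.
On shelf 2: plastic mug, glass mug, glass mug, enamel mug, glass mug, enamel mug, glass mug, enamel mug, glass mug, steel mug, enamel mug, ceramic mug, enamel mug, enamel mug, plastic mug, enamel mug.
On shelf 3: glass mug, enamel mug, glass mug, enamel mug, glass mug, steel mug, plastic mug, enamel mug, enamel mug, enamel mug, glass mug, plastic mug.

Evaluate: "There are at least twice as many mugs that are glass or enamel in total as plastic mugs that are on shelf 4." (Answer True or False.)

|mugs that are glass or enamel| = 27.
|plastic mugs on shelf 4| = 3.
The claim requires 27 ≥ 2 × 3 = 6, which holds.

True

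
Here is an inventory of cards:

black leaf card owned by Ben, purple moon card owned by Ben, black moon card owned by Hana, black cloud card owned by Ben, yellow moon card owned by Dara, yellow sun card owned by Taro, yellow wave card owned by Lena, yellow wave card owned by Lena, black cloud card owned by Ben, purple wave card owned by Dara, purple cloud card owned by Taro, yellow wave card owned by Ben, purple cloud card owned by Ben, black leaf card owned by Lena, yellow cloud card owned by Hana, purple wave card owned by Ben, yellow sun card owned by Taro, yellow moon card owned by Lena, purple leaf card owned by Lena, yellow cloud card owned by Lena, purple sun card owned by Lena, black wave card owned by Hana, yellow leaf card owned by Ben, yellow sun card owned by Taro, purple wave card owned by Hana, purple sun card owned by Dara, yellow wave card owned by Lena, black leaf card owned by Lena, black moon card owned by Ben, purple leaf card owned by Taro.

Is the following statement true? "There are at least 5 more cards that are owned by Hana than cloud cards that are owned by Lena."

|cards owned by Hana| = 4.
|cloud cards owned by Lena| = 1.
The claim requires 4 − 1 = 3 ≥ 5, which does not hold.

False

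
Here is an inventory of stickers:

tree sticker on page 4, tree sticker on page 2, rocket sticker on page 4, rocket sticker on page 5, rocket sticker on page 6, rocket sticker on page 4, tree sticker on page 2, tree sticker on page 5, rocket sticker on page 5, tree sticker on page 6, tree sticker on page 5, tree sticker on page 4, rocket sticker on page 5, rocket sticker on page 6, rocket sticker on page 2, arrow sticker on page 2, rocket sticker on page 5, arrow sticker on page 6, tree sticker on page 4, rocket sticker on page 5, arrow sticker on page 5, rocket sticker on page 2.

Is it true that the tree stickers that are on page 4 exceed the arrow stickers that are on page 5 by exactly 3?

There are 3 tree stickers on page 4.
There is 1 arrow sticker on page 5.
The claim requires 3 − 1 (= 2) to equal 3, which does not hold.

False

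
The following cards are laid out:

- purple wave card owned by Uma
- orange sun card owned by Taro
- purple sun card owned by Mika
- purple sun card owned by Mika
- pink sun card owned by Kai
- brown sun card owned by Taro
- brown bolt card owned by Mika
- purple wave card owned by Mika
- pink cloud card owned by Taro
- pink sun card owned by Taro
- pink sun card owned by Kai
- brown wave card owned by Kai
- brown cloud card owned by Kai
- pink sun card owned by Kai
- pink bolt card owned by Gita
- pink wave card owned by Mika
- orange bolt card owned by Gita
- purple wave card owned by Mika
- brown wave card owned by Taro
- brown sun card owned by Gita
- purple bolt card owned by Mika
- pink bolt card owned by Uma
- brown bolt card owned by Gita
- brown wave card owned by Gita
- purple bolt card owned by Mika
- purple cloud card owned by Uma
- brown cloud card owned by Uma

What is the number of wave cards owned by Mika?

3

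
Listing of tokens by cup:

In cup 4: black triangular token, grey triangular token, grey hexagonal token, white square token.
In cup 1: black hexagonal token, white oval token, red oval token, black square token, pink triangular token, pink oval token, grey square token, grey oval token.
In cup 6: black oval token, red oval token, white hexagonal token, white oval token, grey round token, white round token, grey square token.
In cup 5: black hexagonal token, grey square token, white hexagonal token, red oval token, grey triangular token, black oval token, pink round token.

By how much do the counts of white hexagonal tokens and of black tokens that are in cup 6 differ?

1

white hexagonal tokens: 2. black tokens in cup 6: 1.
|2 − 1| = 2 − 1 = 1.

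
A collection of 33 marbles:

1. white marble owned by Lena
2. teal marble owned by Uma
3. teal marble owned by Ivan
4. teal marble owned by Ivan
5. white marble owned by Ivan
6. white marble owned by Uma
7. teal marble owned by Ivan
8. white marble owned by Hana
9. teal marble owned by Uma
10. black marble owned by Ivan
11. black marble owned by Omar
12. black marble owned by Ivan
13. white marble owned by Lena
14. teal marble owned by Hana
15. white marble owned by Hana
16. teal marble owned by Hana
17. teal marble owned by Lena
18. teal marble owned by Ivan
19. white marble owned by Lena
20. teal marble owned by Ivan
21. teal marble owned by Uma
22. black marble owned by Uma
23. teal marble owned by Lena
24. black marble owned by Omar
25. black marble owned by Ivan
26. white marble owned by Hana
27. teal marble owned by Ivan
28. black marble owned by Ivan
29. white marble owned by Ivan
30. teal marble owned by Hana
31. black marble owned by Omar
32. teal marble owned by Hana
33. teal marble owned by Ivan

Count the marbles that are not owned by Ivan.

Total marbles: 33; with the excluded value: 13; remaining 33 − 13 = 20.

20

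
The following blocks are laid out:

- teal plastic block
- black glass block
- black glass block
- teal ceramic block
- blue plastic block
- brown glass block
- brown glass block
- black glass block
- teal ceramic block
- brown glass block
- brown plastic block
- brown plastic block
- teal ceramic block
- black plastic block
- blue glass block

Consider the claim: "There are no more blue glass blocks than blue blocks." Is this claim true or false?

True

blue glass blocks: 1.
blue blocks: 2.
The claim requires 1 ≤ 2, which holds.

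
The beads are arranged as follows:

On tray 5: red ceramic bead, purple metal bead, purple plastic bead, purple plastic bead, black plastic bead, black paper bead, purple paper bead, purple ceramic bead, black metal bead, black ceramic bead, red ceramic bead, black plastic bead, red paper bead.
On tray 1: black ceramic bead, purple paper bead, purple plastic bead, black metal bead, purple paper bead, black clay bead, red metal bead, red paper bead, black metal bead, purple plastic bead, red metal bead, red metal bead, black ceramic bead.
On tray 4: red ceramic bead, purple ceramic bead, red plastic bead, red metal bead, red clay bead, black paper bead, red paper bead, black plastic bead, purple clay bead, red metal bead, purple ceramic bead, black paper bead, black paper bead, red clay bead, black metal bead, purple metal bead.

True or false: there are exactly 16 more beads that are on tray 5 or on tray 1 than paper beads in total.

beads on tray 5 or on tray 1: 26.
paper beads: 10.
The claim requires 26 − 10 (= 16) to equal 16, which holds.

True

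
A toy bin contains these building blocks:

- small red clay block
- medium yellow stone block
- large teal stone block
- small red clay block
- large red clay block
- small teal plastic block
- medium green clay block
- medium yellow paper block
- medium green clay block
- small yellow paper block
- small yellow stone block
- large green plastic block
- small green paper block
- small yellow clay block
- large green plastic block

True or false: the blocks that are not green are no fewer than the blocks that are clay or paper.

blocks that are not green: 10.
blocks that are clay or paper: 9.
The claim requires 10 ≥ 9, which holds.

True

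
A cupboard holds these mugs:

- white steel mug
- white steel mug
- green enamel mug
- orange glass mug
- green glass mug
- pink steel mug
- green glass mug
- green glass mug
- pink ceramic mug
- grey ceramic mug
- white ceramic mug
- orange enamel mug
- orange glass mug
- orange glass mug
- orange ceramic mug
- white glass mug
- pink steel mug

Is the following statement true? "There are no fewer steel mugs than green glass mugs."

There are 4 steel mugs.
There are 3 green glass mugs.
The claim requires 4 ≥ 3, which holds.

True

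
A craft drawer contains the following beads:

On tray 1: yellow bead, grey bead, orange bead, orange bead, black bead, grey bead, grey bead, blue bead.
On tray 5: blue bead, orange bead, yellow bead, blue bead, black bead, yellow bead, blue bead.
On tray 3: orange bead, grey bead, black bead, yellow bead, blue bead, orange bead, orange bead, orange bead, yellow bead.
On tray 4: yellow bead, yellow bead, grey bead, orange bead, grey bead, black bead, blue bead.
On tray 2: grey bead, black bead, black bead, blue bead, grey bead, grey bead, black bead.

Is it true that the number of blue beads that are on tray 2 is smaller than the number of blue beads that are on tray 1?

False

|blue beads on tray 2| = 1.
|blue beads on tray 1| = 1.
The claim requires 1 < 1, which does not hold.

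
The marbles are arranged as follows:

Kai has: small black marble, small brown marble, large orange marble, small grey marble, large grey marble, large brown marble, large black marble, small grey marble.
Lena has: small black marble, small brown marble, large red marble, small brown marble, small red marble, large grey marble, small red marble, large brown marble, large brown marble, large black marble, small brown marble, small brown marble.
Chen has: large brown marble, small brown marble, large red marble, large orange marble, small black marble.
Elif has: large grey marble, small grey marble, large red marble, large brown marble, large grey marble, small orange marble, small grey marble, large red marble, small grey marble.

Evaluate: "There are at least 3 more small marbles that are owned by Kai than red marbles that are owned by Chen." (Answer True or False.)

True

Count of small marbles owned by Kai: 4.
Count of red marbles owned by Chen: 1.
The claim requires 4 − 1 = 3 ≥ 3, which holds.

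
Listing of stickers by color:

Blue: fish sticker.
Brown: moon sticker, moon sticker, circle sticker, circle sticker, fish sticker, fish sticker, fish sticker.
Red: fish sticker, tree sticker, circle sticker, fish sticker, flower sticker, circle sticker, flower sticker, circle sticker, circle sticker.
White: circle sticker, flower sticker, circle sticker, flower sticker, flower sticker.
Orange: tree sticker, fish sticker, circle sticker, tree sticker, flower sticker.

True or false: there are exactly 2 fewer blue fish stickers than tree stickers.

|blue fish stickers| = 1.
|tree stickers| = 3.
The claim requires 3 − 1 (= 2) to equal 2, which holds.

True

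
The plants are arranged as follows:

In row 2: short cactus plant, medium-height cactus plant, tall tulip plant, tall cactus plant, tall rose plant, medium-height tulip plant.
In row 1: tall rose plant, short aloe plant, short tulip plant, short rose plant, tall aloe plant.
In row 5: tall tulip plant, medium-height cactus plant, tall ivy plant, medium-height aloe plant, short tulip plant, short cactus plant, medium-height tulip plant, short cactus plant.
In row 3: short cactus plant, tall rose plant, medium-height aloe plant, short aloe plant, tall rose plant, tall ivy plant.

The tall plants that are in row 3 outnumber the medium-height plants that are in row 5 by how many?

0

tall plants in row 3: 3.
medium-height plants in row 5: 3.
3 − 3 = 0.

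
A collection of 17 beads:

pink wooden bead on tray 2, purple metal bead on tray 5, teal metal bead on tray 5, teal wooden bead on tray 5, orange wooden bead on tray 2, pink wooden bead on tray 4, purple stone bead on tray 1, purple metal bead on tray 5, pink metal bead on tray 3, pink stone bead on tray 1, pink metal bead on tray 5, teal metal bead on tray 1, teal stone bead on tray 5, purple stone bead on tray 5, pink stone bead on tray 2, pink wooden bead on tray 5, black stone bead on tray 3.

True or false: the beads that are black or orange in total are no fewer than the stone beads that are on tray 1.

beads that are black or orange: 2.
stone beads on tray 1: 2.
The claim requires 2 ≥ 2, which holds.

True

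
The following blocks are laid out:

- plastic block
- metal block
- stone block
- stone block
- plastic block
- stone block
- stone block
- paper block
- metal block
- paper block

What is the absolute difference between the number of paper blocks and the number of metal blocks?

paper blocks: 2. metal blocks: 2.
|2 − 2| = 2 − 2 = 0.

0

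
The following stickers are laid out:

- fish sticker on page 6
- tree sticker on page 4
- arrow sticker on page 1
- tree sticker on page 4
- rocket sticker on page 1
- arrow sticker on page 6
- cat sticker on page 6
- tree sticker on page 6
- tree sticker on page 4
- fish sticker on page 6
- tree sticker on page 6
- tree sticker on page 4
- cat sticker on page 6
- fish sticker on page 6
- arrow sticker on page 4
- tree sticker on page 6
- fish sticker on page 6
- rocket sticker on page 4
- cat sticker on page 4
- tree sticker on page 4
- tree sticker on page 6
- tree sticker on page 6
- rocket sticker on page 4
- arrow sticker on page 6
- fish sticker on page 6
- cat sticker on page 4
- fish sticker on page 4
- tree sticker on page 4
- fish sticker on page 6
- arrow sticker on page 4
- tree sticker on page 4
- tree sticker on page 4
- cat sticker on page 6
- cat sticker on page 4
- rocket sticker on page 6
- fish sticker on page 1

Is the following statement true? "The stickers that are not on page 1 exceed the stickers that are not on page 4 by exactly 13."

|stickers that are not on page 1| = 33.
|stickers that are not on page 4| = 20.
The claim requires 33 − 20 (= 13) to equal 13, which holds.

True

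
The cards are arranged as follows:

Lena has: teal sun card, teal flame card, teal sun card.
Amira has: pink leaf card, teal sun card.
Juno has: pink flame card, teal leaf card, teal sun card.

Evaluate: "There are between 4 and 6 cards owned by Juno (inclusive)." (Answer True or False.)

False

Count of cards owned by Juno: 3.
The claim requires 4 ≤ 3 ≤ 6, which does not hold.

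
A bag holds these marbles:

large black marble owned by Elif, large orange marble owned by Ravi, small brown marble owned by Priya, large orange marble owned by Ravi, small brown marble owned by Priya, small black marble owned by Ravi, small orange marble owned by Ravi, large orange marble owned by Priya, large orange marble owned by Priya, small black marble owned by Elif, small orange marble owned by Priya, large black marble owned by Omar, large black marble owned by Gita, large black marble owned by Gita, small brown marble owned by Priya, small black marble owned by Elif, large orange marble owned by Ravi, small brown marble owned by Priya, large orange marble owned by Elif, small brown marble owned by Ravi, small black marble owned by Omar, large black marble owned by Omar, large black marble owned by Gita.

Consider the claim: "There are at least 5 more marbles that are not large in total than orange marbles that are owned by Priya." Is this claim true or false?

True

marbles that are not large: 11.
orange marbles owned by Priya: 3.
The claim requires 11 − 3 = 8 ≥ 5, which holds.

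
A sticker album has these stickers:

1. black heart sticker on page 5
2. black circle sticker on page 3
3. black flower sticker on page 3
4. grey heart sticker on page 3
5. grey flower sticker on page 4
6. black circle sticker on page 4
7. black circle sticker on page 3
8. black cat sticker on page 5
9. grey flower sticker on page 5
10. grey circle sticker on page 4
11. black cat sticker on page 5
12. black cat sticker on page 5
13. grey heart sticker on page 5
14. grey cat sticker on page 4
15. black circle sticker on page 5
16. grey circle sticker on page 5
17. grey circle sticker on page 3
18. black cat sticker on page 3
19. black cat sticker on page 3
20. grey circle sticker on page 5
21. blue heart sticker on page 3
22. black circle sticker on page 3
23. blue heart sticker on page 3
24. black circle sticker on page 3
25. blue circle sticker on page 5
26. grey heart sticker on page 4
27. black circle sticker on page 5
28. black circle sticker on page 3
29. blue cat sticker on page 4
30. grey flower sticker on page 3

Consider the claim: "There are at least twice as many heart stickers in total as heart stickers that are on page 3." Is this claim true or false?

|heart stickers| = 6.
|heart stickers on page 3| = 3.
The claim requires 6 ≥ 2 × 3 = 6, which holds.

True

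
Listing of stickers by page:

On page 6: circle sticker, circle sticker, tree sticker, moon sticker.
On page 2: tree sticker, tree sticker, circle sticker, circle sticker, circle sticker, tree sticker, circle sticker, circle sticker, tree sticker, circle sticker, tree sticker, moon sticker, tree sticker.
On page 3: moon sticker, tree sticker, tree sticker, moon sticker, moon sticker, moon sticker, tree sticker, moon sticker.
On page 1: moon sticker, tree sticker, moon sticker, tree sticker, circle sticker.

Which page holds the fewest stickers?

Counts by page: page 2→13, page 3→8, page 1→5, page 6→4.
The minimum is 4, held uniquely by page 6.

page 6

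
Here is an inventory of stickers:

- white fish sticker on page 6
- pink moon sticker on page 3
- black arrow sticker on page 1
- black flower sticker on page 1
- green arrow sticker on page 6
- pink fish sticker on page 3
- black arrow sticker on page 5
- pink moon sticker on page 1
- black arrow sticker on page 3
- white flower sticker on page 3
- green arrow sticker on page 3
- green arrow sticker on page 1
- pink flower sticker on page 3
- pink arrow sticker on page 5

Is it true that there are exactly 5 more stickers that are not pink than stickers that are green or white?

False

stickers that are not pink: 9.
stickers that are green or white: 5.
The claim requires 9 − 5 (= 4) to equal 5, which does not hold.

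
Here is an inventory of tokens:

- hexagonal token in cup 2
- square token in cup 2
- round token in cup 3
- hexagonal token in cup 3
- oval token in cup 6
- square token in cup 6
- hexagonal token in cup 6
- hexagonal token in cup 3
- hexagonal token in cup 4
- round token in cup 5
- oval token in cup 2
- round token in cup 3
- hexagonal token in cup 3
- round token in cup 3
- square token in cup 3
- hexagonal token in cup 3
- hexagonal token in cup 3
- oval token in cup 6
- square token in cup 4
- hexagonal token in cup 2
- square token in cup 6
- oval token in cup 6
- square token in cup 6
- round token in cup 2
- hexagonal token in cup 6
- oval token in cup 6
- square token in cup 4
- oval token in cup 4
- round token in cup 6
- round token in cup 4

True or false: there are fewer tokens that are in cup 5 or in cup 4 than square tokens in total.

|tokens in cup 5 or in cup 4| = 6.
|square tokens| = 7.
The claim requires 6 < 7, which holds.

True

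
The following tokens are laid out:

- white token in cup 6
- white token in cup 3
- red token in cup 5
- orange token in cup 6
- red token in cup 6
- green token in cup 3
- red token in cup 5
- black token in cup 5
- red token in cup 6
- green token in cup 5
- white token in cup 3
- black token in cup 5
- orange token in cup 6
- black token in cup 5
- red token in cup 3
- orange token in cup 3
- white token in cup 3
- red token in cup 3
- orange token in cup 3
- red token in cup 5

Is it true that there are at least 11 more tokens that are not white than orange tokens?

There are 16 tokens that are not white.
There are 4 orange tokens.
The claim requires 16 − 4 = 12 ≥ 11, which holds.

True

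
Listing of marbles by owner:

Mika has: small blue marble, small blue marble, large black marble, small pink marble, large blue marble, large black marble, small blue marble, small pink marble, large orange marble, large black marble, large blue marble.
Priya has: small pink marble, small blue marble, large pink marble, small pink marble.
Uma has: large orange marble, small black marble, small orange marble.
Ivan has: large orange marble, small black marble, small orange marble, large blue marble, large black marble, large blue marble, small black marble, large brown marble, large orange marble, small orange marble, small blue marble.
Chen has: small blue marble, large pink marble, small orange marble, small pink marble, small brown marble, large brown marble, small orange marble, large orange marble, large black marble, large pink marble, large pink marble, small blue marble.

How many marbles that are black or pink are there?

17

black: 8; pink: 9; together 8 + 9 = 17.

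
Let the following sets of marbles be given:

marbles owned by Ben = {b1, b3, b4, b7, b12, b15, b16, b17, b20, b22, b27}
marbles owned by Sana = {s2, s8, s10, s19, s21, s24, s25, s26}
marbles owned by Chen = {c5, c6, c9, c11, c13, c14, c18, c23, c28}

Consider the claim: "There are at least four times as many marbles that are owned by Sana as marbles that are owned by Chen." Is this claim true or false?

marbles owned by Sana: 8.
marbles owned by Chen: 9.
The claim requires 8 ≥ 4 × 9 = 36, which does not hold.

False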